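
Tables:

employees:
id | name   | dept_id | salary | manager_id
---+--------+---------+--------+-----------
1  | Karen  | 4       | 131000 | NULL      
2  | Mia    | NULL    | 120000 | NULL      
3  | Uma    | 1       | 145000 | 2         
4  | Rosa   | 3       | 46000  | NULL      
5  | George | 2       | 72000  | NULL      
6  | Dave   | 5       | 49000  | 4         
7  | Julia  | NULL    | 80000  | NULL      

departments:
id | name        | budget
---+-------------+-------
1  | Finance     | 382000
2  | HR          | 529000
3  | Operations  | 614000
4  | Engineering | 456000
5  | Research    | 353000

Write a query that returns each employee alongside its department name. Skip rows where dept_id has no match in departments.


INNER JOIN keeps only employees rows whose dept_id matches an id in departments. Walk through each employee:
  - employee 1 (Karen): dept_id=4 -> matches Engineering
  - employee 2 (Mia): dept_id=NULL, no match -> dropped
  - employee 3 (Uma): dept_id=1 -> matches Finance
  - employee 4 (Rosa): dept_id=3 -> matches Operations
  - employee 5 (George): dept_id=2 -> matches HR
  - employee 6 (Dave): dept_id=5 -> matches Research
  - employee 7 (Julia): dept_id=NULL, no match -> dropped
So 2 of 7 rows are dropped.

SQL:
SELECT a.name, b.name AS department
FROM employees a
INNER JOIN departments b ON a.dept_id = b.id

Result:
name   | department 
-------+------------
Karen  | Engineering
Uma    | Finance    
Rosa   | Operations 
George | HR         
Dave   | Research   


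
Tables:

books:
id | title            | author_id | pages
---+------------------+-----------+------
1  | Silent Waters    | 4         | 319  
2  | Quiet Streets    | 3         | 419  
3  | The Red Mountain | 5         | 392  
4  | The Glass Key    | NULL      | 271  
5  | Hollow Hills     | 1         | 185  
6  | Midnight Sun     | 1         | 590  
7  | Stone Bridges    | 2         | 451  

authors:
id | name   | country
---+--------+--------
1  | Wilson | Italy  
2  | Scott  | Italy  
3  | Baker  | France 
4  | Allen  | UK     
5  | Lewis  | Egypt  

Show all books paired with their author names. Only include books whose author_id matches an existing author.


INNER JOIN keeps only books rows whose author_id matches an id in authors. Walk through each book:
  - book 1 (Silent Waters): author_id=4 -> matches Allen
  - book 2 (Quiet Streets): author_id=3 -> matches Baker
  - book 3 (The Red Mountain): author_id=5 -> matches Lewis
  - book 4 (The Glass Key): author_id=NULL, no match -> dropped
  - book 5 (Hollow Hills): author_id=1 -> matches Wilson
  - book 6 (Midnight Sun): author_id=1 -> matches Wilson
  - book 7 (Stone Bridges): author_id=2 -> matches Scott
So 1 of 7 rows is dropped.

SQL:
SELECT a.title, b.name AS author
FROM books a
INNER JOIN authors b ON a.author_id = b.id

Result:
title            | author
-----------------+-------
Silent Waters    | Allen 
Quiet Streets    | Baker 
The Red Mountain | Lewis 
Hollow Hills     | Wilson
Midnight Sun     | Wilson
Stone Bridges    | Scott 


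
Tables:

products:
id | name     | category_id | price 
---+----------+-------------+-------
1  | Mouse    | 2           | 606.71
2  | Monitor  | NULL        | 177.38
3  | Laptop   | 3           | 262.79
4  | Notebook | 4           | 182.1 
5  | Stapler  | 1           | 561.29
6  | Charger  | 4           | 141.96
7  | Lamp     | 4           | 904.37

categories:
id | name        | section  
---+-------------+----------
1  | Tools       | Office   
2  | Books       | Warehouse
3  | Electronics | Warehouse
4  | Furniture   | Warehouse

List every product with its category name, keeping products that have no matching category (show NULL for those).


LEFT JOIN keeps every row from products (the left table); where category_id has no match in categories, the category columns become NULL. Walk through each product:
  - product 1 (Mouse): category_id=2 -> matches Books
  - product 2 (Monitor): category_id=NULL, no match -> kept with NULL
  - product 3 (Laptop): category_id=3 -> matches Electronics
  - product 4 (Notebook): category_id=4 -> matches Furniture
  - product 5 (Stapler): category_id=1 -> matches Tools
  - product 6 (Charger): category_id=4 -> matches Furniture
  - product 7 (Lamp): category_id=4 -> matches Furniture
All 7 rows appear; 1 has NULL category.

SQL:
SELECT a.name, b.name AS category
FROM products a
LEFT JOIN categories b ON a.category_id = b.id

Result:
name     | category   
---------+------------
Mouse    | Books      
Monitor  | NULL       
Laptop   | Electronics
Notebook | Furniture  
Stapler  | Tools      
Charger  | Furniture  
Lamp     | Furniture  


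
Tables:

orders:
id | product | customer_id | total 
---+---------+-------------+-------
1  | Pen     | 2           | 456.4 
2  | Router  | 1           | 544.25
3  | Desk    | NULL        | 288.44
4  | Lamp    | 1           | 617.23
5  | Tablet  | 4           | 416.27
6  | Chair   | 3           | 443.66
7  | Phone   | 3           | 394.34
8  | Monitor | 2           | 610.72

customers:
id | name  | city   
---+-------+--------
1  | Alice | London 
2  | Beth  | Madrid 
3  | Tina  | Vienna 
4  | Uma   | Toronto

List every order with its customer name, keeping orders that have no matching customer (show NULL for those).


LEFT JOIN keeps every row from orders (the left table); where customer_id has no match in customers, the customer columns become NULL. Walk through each order:
  - order 1 (Pen): customer_id=2 -> matches Beth
  - order 2 (Router): customer_id=1 -> matches Alice
  - order 3 (Desk): customer_id=NULL, no match -> kept with NULL
  - order 4 (Lamp): customer_id=1 -> matches Alice
  - order 5 (Tablet): customer_id=4 -> matches Uma
  - order 6 (Chair): customer_id=3 -> matches Tina
  - order 7 (Phone): customer_id=3 -> matches Tina
  - order 8 (Monitor): customer_id=2 -> matches Beth
All 8 rows appear; 1 has NULL customer.

SQL:
SELECT a.product, b.name AS customer
FROM orders a
LEFT JOIN customers b ON a.customer_id = b.id

Result:
product | customer
--------+---------
Pen     | Beth    
Router  | Alice   
Desk    | NULL    
Lamp    | Alice   
Tablet  | Uma     
Chair   | Tina    
Phone   | Tina    
Monitor | Beth    


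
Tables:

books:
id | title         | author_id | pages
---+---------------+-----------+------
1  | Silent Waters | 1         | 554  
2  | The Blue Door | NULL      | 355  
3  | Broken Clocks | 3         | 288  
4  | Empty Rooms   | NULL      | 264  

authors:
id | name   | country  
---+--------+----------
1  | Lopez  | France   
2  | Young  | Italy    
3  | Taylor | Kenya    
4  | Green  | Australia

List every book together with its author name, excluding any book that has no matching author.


INNER JOIN keeps only books rows whose author_id matches an id in authors. Walk through each book:
  - book 1 (Silent Waters): author_id=1 -> matches Lopez
  - book 2 (The Blue Door): author_id=NULL, no match -> dropped
  - book 3 (Broken Clocks): author_id=3 -> matches Taylor
  - book 4 (Empty Rooms): author_id=NULL, no match -> dropped
So 2 of 4 rows are dropped.

SQL:
SELECT a.title, b.name AS author
FROM books a
INNER JOIN authors b ON a.author_id = b.id

Result:
title         | author
--------------+-------
Silent Waters | Lopez 
Broken Clocks | Taylor


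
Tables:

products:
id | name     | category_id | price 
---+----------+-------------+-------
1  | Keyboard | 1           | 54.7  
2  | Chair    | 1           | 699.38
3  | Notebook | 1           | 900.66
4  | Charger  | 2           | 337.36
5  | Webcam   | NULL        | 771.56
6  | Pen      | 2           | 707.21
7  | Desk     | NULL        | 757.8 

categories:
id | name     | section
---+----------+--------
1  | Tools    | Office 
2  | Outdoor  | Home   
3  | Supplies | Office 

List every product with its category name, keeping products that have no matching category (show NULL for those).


LEFT JOIN keeps every row from products (the left table); where category_id has no match in categories, the category columns become NULL. Walk through each product:
  - product 1 (Keyboard): category_id=1 -> matches Tools
  - product 2 (Chair): category_id=1 -> matches Tools
  - product 3 (Notebook): category_id=1 -> matches Tools
  - product 4 (Charger): category_id=2 -> matches Outdoor
  - product 5 (Webcam): category_id=NULL, no match -> kept with NULL
  - product 6 (Pen): category_id=2 -> matches Outdoor
  - product 7 (Desk): category_id=NULL, no match -> kept with NULL
All 7 rows appear; 2 have NULL category.

SQL:
SELECT a.name, b.name AS category
FROM products a
LEFT JOIN categories b ON a.category_id = b.id

Result:
name     | category
---------+---------
Keyboard | Tools   
Chair    | Tools   
Notebook | Tools   
Charger  | Outdoor 
Webcam   | NULL    
Pen      | Outdoor 
Desk     | NULL    


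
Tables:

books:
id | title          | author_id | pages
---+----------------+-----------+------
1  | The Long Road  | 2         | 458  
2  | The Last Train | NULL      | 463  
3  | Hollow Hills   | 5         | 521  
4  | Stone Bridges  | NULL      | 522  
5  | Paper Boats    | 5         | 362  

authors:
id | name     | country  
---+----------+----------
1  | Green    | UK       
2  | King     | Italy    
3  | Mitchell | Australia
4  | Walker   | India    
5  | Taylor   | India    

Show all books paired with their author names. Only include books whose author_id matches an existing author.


INNER JOIN keeps only books rows whose author_id matches an id in authors. Walk through each book:
  - book 1 (The Long Road): author_id=2 -> matches King
  - book 2 (The Last Train): author_id=NULL, no match -> dropped
  - book 3 (Hollow Hills): author_id=5 -> matches Taylor
  - book 4 (Stone Bridges): author_id=NULL, no match -> dropped
  - book 5 (Paper Boats): author_id=5 -> matches Taylor
So 2 of 5 rows are dropped.

SQL:
SELECT a.title, b.name AS author
FROM books a
INNER JOIN authors b ON a.author_id = b.id

Result:
title         | author
--------------+-------
The Long Road | King  
Hollow Hills  | Taylor
Paper Boats   | Taylor


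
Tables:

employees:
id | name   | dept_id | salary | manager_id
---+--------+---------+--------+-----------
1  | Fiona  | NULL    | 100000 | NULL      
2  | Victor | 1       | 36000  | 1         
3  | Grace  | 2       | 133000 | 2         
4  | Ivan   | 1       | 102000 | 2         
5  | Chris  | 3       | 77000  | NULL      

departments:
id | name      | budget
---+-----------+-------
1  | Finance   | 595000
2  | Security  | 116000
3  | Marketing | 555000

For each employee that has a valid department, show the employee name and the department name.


INNER JOIN keeps only employees rows whose dept_id matches an id in departments. Walk through each employee:
  - employee 1 (Fiona): dept_id=NULL, no match -> dropped
  - employee 2 (Victor): dept_id=1 -> matches Finance
  - employee 3 (Grace): dept_id=2 -> matches Security
  - employee 4 (Ivan): dept_id=1 -> matches Finance
  - employee 5 (Chris): dept_id=3 -> matches Marketing
So 1 of 5 rows is dropped.

SQL:
SELECT a.name, b.name AS department
FROM employees a
INNER JOIN departments b ON a.dept_id = b.id

Result:
name   | department
-------+-----------
Victor | Finance   
Grace  | Security  
Ivan   | Finance   
Chris  | Marketing 


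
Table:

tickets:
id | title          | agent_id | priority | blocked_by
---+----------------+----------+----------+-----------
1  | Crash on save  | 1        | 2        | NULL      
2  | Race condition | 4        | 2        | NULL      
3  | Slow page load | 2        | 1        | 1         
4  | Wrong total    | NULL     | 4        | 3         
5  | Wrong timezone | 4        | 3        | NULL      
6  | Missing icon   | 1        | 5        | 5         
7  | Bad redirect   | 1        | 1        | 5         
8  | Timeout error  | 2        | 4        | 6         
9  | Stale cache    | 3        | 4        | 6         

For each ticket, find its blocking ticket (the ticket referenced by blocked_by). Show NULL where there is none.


This is a self-join: tickets is joined to a second copy of itself, matching each row's blocked_by to another row's id. Use LEFT JOIN so rows with blocked_by=NULL are kept.
  - ticket 1 (Crash on save): blocked_by=NULL -> NULL
  - ticket 2 (Race condition): blocked_by=NULL -> NULL
  - ticket 3 (Slow page load): blocked_by=1 -> Crash on save
  - ticket 4 (Wrong total): blocked_by=3 -> Slow page load
  - ticket 5 (Wrong timezone): blocked_by=NULL -> NULL
  - ticket 6 (Missing icon): blocked_by=5 -> Wrong timezone
  - ticket 7 (Bad redirect): blocked_by=5 -> Wrong timezone
  - ticket 8 (Timeout error): blocked_by=6 -> Missing icon
  - ticket 9 (Stale cache): blocked_by=6 -> Missing icon

SQL:
SELECT a.title AS item, b.title AS blocked_by
FROM tickets a
LEFT JOIN tickets b ON a.blocked_by = b.id

Result:
item           | blocked_by    
---------------+---------------
Crash on save  | NULL          
Race condition | NULL          
Slow page load | Crash on save 
Wrong total    | Slow page load
Wrong timezone | NULL          
Missing icon   | Wrong timezone
Bad redirect   | Wrong timezone
Timeout error  | Missing icon  
Stale cache    | Missing icon  


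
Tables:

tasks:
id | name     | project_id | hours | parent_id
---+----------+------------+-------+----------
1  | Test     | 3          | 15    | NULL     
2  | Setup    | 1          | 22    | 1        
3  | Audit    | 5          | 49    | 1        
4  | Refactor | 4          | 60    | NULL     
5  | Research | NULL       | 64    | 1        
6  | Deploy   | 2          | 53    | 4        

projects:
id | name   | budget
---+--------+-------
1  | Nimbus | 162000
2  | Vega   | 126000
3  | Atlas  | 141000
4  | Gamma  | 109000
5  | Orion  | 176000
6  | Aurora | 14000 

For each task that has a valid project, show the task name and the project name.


INNER JOIN keeps only tasks rows whose project_id matches an id in projects. Walk through each task:
  - task 1 (Test): project_id=3 -> matches Atlas
  - task 2 (Setup): project_id=1 -> matches Nimbus
  - task 3 (Audit): project_id=5 -> matches Orion
  - task 4 (Refactor): project_id=4 -> matches Gamma
  - task 5 (Research): project_id=NULL, no match -> dropped
  - task 6 (Deploy): project_id=2 -> matches Vega
So 1 of 6 rows is dropped.

SQL:
SELECT a.name, b.name AS project
FROM tasks a
INNER JOIN projects b ON a.project_id = b.id

Result:
name     | project
---------+--------
Test     | Atlas  
Setup    | Nimbus 
Audit    | Orion  
Refactor | Gamma  
Deploy   | Vega   


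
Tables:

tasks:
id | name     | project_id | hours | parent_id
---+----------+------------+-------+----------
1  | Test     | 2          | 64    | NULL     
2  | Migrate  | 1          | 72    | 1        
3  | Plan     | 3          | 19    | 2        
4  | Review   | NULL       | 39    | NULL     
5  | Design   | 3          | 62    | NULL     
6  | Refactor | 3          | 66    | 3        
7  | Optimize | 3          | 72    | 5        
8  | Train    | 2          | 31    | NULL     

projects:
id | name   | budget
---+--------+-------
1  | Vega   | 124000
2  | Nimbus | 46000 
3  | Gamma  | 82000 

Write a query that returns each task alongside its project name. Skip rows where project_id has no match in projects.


INNER JOIN keeps only tasks rows whose project_id matches an id in projects. Walk through each task:
  - task 1 (Test): project_id=2 -> matches Nimbus
  - task 2 (Migrate): project_id=1 -> matches Vega
  - task 3 (Plan): project_id=3 -> matches Gamma
  - task 4 (Review): project_id=NULL, no match -> dropped
  - task 5 (Design): project_id=3 -> matches Gamma
  - task 6 (Refactor): project_id=3 -> matches Gamma
  - task 7 (Optimize): project_id=3 -> matches Gamma
  - task 8 (Train): project_id=2 -> matches Nimbus
So 1 of 8 rows is dropped.

SQL:
SELECT a.name, b.name AS project
FROM tasks a
INNER JOIN projects b ON a.project_id = b.id

Result:
name     | project
---------+--------
Test     | Nimbus 
Migrate  | Vega   
Plan     | Gamma  
Design   | Gamma  
Refactor | Gamma  
Optimize | Gamma  
Train    | Nimbus 


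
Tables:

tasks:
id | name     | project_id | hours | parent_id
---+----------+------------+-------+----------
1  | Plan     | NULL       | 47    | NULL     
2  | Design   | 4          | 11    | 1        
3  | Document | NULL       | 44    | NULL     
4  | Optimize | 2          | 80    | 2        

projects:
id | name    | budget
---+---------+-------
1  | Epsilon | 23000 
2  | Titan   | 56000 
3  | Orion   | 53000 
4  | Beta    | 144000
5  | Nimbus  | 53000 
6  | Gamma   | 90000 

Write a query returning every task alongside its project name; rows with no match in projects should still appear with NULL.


LEFT JOIN keeps every row from tasks (the left table); where project_id has no match in projects, the project columns become NULL. Walk through each task:
  - task 1 (Plan): project_id=NULL, no match -> kept with NULL
  - task 2 (Design): project_id=4 -> matches Beta
  - task 3 (Document): project_id=NULL, no match -> kept with NULL
  - task 4 (Optimize): project_id=2 -> matches Titan
All 4 rows appear; 2 have NULL project.

SQL:
SELECT a.name, b.name AS project
FROM tasks a
LEFT JOIN projects b ON a.project_id = b.id

Result:
name     | project
---------+--------
Plan     | NULL   
Design   | Beta   
Document | NULL   
Optimize | Titan  


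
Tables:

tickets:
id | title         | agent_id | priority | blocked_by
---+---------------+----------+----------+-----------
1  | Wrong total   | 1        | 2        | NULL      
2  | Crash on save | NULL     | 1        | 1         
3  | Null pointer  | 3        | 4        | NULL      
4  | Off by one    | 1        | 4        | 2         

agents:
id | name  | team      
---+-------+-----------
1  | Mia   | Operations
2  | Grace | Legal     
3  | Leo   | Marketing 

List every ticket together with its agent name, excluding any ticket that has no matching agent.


INNER JOIN keeps only tickets rows whose agent_id matches an id in agents. Walk through each ticket:
  - ticket 1 (Wrong total): agent_id=1 -> matches Mia
  - ticket 2 (Crash on save): agent_id=NULL, no match -> dropped
  - ticket 3 (Null pointer): agent_id=3 -> matches Leo
  - ticket 4 (Off by one): agent_id=1 -> matches Mia
So 1 of 4 rows is dropped.

SQL:
SELECT a.title, b.name AS agent
FROM tickets a
INNER JOIN agents b ON a.agent_id = b.id

Result:
title        | agent
-------------+------
Wrong total  | Mia  
Null pointer | Leo  
Off by one   | Mia  


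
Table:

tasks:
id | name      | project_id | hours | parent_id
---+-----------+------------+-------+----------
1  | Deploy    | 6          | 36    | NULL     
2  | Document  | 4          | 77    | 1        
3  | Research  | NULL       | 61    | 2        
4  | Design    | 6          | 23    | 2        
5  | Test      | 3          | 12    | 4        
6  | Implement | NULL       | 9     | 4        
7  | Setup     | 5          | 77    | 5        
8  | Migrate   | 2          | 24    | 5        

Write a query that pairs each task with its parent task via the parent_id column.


This is a self-join: tasks is joined to a second copy of itself, matching each row's parent_id to another row's id. Use LEFT JOIN so rows with parent_id=NULL are kept.
  - task 1 (Deploy): parent_id=NULL -> NULL
  - task 2 (Document): parent_id=1 -> Deploy
  - task 3 (Research): parent_id=2 -> Document
  - task 4 (Design): parent_id=2 -> Document
  - task 5 (Test): parent_id=4 -> Design
  - task 6 (Implement): parent_id=4 -> Design
  - task 7 (Setup): parent_id=5 -> Test
  - task 8 (Migrate): parent_id=5 -> Test

SQL:
SELECT a.name AS item, b.name AS parent
FROM tasks a
LEFT JOIN tasks b ON a.parent_id = b.id

Result:
item      | parent  
----------+---------
Deploy    | NULL    
Document  | Deploy  
Research  | Document
Design    | Document
Test      | Design  
Implement | Design  
Setup     | Test    
Migrate   | Test    


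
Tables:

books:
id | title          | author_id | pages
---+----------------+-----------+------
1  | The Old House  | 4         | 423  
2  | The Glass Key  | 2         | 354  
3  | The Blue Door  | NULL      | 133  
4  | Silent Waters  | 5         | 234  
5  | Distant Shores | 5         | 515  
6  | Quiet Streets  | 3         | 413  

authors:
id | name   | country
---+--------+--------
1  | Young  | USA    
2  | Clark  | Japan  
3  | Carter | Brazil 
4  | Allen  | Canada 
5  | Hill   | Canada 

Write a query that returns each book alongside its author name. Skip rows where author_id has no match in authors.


INNER JOIN keeps only books rows whose author_id matches an id in authors. Walk through each book:
  - book 1 (The Old House): author_id=4 -> matches Allen
  - book 2 (The Glass Key): author_id=2 -> matches Clark
  - book 3 (The Blue Door): author_id=NULL, no match -> dropped
  - book 4 (Silent Waters): author_id=5 -> matches Hill
  - book 5 (Distant Shores): author_id=5 -> matches Hill
  - book 6 (Quiet Streets): author_id=3 -> matches Carter
So 1 of 6 rows is dropped.

SQL:
SELECT a.title, b.name AS author
FROM books a
INNER JOIN authors b ON a.author_id = b.id

Result:
title          | author
---------------+-------
The Old House  | Allen 
The Glass Key  | Clark 
Silent Waters  | Hill  
Distant Shores | Hill  
Quiet Streets  | Carter


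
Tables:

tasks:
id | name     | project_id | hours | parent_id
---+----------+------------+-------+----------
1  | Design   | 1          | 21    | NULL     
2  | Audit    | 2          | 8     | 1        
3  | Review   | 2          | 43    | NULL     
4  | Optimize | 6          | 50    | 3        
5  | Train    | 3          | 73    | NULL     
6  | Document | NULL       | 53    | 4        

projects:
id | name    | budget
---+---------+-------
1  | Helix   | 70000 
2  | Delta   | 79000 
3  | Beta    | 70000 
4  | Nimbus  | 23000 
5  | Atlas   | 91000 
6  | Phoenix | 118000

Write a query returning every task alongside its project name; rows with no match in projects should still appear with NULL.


LEFT JOIN keeps every row from tasks (the left table); where project_id has no match in projects, the project columns become NULL. Walk through each task:
  - task 1 (Design): project_id=1 -> matches Helix
  - task 2 (Audit): project_id=2 -> matches Delta
  - task 3 (Review): project_id=2 -> matches Delta
  - task 4 (Optimize): project_id=6 -> matches Phoenix
  - task 5 (Train): project_id=3 -> matches Beta
  - task 6 (Document): project_id=NULL, no match -> kept with NULL
All 6 rows appear; 1 has NULL project.

SQL:
SELECT a.name, b.name AS project
FROM tasks a
LEFT JOIN projects b ON a.project_id = b.id

Result:
name     | project
---------+--------
Design   | Helix  
Audit    | Delta  
Review   | Delta  
Optimize | Phoenix
Train    | Beta   
Document | NULL   


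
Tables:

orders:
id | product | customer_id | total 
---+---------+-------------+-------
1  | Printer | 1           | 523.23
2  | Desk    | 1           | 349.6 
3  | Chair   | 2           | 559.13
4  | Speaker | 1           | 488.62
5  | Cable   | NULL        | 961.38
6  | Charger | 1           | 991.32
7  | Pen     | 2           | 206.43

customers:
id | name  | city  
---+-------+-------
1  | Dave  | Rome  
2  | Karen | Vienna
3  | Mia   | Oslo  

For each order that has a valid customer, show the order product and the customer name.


INNER JOIN keeps only orders rows whose customer_id matches an id in customers. Walk through each order:
  - order 1 (Printer): customer_id=1 -> matches Dave
  - order 2 (Desk): customer_id=1 -> matches Dave
  - order 3 (Chair): customer_id=2 -> matches Karen
  - order 4 (Speaker): customer_id=1 -> matches Dave
  - order 5 (Cable): customer_id=NULL, no match -> dropped
  - order 6 (Charger): customer_id=1 -> matches Dave
  - order 7 (Pen): customer_id=2 -> matches Karen
So 1 of 7 rows is dropped.

SQL:
SELECT a.product, b.name AS customer
FROM orders a
INNER JOIN customers b ON a.customer_id = b.id

Result:
product | customer
--------+---------
Printer | Dave    
Desk    | Dave    
Chair   | Karen   
Speaker | Dave    
Charger | Dave    
Pen     | Karen   


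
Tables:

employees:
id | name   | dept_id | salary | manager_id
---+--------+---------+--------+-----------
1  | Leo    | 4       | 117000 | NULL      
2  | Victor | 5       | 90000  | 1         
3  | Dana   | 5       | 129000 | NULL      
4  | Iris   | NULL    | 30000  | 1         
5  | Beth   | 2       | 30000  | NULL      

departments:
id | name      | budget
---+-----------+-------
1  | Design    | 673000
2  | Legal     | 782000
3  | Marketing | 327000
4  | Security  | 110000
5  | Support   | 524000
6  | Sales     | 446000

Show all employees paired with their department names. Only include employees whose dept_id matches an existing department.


INNER JOIN keeps only employees rows whose dept_id matches an id in departments. Walk through each employee:
  - employee 1 (Leo): dept_id=4 -> matches Security
  - employee 2 (Victor): dept_id=5 -> matches Support
  - employee 3 (Dana): dept_id=5 -> matches Support
  - employee 4 (Iris): dept_id=NULL, no match -> dropped
  - employee 5 (Beth): dept_id=2 -> matches Legal
So 1 of 5 rows is dropped.

SQL:
SELECT a.name, b.name AS department
FROM employees a
INNER JOIN departments b ON a.dept_id = b.id

Result:
name   | department
-------+-----------
Leo    | Security  
Victor | Support   
Dana   | Support   
Beth   | Legal     


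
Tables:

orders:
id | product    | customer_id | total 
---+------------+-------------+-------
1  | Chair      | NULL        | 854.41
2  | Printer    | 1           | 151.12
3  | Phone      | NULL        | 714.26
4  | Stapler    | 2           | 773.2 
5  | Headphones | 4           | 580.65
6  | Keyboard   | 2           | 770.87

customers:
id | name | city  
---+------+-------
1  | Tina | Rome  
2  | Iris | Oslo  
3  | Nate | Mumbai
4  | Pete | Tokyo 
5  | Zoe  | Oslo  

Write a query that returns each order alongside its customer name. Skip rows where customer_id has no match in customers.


INNER JOIN keeps only orders rows whose customer_id matches an id in customers. Walk through each order:
  - order 1 (Chair): customer_id=NULL, no match -> dropped
  - order 2 (Printer): customer_id=1 -> matches Tina
  - order 3 (Phone): customer_id=NULL, no match -> dropped
  - order 4 (Stapler): customer_id=2 -> matches Iris
  - order 5 (Headphones): customer_id=4 -> matches Pete
  - order 6 (Keyboard): customer_id=2 -> matches Iris
So 2 of 6 rows are dropped.

SQL:
SELECT a.product, b.name AS customer
FROM orders a
INNER JOIN customers b ON a.customer_id = b.id

Result:
product    | customer
-----------+---------
Printer    | Tina    
Stapler    | Iris    
Headphones | Pete    
Keyboard   | Iris    


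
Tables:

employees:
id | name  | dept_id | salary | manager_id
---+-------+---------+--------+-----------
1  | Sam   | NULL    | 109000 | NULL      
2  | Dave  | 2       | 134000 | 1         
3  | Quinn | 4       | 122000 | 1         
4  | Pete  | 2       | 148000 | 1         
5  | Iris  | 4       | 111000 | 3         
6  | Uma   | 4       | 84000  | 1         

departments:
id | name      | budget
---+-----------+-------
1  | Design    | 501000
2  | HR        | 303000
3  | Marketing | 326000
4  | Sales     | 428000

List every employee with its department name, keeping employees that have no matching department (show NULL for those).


LEFT JOIN keeps every row from employees (the left table); where dept_id has no match in departments, the department columns become NULL. Walk through each employee:
  - employee 1 (Sam): dept_id=NULL, no match -> kept with NULL
  - employee 2 (Dave): dept_id=2 -> matches HR
  - employee 3 (Quinn): dept_id=4 -> matches Sales
  - employee 4 (Pete): dept_id=2 -> matches HR
  - employee 5 (Iris): dept_id=4 -> matches Sales
  - employee 6 (Uma): dept_id=4 -> matches Sales
All 6 rows appear; 1 has NULL department.

SQL:
SELECT a.name, b.name AS department
FROM employees a
LEFT JOIN departments b ON a.dept_id = b.id

Result:
name  | department
------+-----------
Sam   | NULL      
Dave  | HR        
Quinn | Sales     
Pete  | HR        
Iris  | Sales     
Uma   | Sales     


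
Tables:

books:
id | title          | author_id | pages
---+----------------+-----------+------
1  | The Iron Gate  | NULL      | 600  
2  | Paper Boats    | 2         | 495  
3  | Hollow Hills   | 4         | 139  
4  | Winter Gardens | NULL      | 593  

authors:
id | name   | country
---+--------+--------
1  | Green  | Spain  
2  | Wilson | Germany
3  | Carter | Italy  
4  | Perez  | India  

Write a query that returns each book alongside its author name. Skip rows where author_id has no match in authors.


INNER JOIN keeps only books rows whose author_id matches an id in authors. Walk through each book:
  - book 1 (The Iron Gate): author_id=NULL, no match -> dropped
  - book 2 (Paper Boats): author_id=2 -> matches Wilson
  - book 3 (Hollow Hills): author_id=4 -> matches Perez
  - book 4 (Winter Gardens): author_id=NULL, no match -> dropped
So 2 of 4 rows are dropped.

SQL:
SELECT a.title, b.name AS author
FROM books a
INNER JOIN authors b ON a.author_id = b.id

Result:
title        | author
-------------+-------
Paper Boats  | Wilson
Hollow Hills | Perez 


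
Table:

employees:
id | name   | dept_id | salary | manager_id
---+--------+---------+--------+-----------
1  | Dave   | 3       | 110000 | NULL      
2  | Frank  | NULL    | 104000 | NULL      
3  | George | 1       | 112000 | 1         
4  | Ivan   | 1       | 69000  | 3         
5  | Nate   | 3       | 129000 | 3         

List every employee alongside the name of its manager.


This is a self-join: employees is joined to a second copy of itself, matching each row's manager_id to another row's id. Use LEFT JOIN so rows with manager_id=NULL are kept.
  - employee 1 (Dave): manager_id=NULL -> NULL
  - employee 2 (Frank): manager_id=NULL -> NULL
  - employee 3 (George): manager_id=1 -> Dave
  - employee 4 (Ivan): manager_id=3 -> George
  - employee 5 (Nate): manager_id=3 -> George

SQL:
SELECT a.name AS item, b.name AS manager
FROM employees a
LEFT JOIN employees b ON a.manager_id = b.id

Result:
item   | manager
-------+--------
Dave   | NULL   
Frank  | NULL   
George | Dave   
Ivan   | George 
Nate   | George 


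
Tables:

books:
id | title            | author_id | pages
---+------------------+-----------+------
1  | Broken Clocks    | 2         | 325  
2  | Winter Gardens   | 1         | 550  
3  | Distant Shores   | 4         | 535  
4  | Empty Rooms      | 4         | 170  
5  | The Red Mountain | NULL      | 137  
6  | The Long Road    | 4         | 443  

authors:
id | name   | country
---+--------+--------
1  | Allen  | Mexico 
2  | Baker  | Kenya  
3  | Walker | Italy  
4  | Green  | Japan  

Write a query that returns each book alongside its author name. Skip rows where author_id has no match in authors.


INNER JOIN keeps only books rows whose author_id matches an id in authors. Walk through each book:
  - book 1 (Broken Clocks): author_id=2 -> matches Baker
  - book 2 (Winter Gardens): author_id=1 -> matches Allen
  - book 3 (Distant Shores): author_id=4 -> matches Green
  - book 4 (Empty Rooms): author_id=4 -> matches Green
  - book 5 (The Red Mountain): author_id=NULL, no match -> dropped
  - book 6 (The Long Road): author_id=4 -> matches Green
So 1 of 6 rows is dropped.

SQL:
SELECT a.title, b.name AS author
FROM books a
INNER JOIN authors b ON a.author_id = b.id

Result:
title          | author
---------------+-------
Broken Clocks  | Baker 
Winter Gardens | Allen 
Distant Shores | Green 
Empty Rooms    | Green 
The Long Road  | Green 


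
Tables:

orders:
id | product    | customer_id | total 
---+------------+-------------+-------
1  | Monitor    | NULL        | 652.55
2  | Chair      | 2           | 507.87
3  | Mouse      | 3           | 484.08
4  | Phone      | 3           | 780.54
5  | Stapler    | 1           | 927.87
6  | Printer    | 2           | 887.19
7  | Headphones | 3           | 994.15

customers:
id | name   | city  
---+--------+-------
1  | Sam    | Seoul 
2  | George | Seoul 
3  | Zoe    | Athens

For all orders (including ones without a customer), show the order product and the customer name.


LEFT JOIN keeps every row from orders (the left table); where customer_id has no match in customers, the customer columns become NULL. Walk through each order:
  - order 1 (Monitor): customer_id=NULL, no match -> kept with NULL
  - order 2 (Chair): customer_id=2 -> matches George
  - order 3 (Mouse): customer_id=3 -> matches Zoe
  - order 4 (Phone): customer_id=3 -> matches Zoe
  - order 5 (Stapler): customer_id=1 -> matches Sam
  - order 6 (Printer): customer_id=2 -> matches George
  - order 7 (Headphones): customer_id=3 -> matches Zoe
All 7 rows appear; 1 has NULL customer.

SQL:
SELECT a.product, b.name AS customer
FROM orders a
LEFT JOIN customers b ON a.customer_id = b.id

Result:
product    | customer
-----------+---------
Monitor    | NULL    
Chair      | George  
Mouse      | Zoe     
Phone      | Zoe     
Stapler    | Sam     
Printer    | George  
Headphones | Zoe     


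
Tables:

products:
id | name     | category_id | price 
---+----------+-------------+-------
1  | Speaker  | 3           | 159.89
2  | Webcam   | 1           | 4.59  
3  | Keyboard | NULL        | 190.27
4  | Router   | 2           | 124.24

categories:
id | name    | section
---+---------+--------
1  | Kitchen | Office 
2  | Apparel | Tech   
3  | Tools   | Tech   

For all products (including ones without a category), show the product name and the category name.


LEFT JOIN keeps every row from products (the left table); where category_id has no match in categories, the category columns become NULL. Walk through each product:
  - product 1 (Speaker): category_id=3 -> matches Tools
  - product 2 (Webcam): category_id=1 -> matches Kitchen
  - product 3 (Keyboard): category_id=NULL, no match -> kept with NULL
  - product 4 (Router): category_id=2 -> matches Apparel
All 4 rows appear; 1 has NULL category.

SQL:
SELECT a.name, b.name AS category
FROM products a
LEFT JOIN categories b ON a.category_id = b.id

Result:
name     | category
---------+---------
Speaker  | Tools   
Webcam   | Kitchen 
Keyboard | NULL    
Router   | Apparel 


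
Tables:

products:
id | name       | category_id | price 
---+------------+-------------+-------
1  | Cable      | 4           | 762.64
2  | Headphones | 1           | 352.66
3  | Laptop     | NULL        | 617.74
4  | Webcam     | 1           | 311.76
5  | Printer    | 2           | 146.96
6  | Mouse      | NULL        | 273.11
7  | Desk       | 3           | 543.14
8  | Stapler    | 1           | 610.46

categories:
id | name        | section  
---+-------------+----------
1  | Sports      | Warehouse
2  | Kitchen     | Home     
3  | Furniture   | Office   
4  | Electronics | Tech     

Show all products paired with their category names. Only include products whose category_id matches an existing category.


INNER JOIN keeps only products rows whose category_id matches an id in categories. Walk through each product:
  - product 1 (Cable): category_id=4 -> matches Electronics
  - product 2 (Headphones): category_id=1 -> matches Sports
  - product 3 (Laptop): category_id=NULL, no match -> dropped
  - product 4 (Webcam): category_id=1 -> matches Sports
  - product 5 (Printer): category_id=2 -> matches Kitchen
  - product 6 (Mouse): category_id=NULL, no match -> dropped
  - product 7 (Desk): category_id=3 -> matches Furniture
  - product 8 (Stapler): category_id=1 -> matches Sports
So 2 of 8 rows are dropped.

SQL:
SELECT a.name, b.name AS category
FROM products a
INNER JOIN categories b ON a.category_id = b.id

Result:
name       | category   
-----------+------------
Cable      | Electronics
Headphones | Sports     
Webcam     | Sports     
Printer    | Kitchen    
Desk       | Furniture  
Stapler    | Sports     


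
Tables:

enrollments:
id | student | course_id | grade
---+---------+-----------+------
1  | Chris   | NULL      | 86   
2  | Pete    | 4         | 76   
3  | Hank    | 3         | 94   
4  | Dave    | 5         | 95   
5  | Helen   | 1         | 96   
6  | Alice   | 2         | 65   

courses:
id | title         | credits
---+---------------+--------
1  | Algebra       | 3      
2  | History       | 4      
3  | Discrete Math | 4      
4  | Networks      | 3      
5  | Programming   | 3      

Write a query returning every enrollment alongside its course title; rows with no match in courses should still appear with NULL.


LEFT JOIN keeps every row from enrollments (the left table); where course_id has no match in courses, the course columns become NULL. Walk through each enrollment:
  - enrollment 1 (Chris): course_id=NULL, no match -> kept with NULL
  - enrollment 2 (Pete): course_id=4 -> matches Networks
  - enrollment 3 (Hank): course_id=3 -> matches Discrete Math
  - enrollment 4 (Dave): course_id=5 -> matches Programming
  - enrollment 5 (Helen): course_id=1 -> matches Algebra
  - enrollment 6 (Alice): course_id=2 -> matches History
All 6 rows appear; 1 has NULL course.

SQL:
SELECT a.student, b.title AS course
FROM enrollments a
LEFT JOIN courses b ON a.course_id = b.id

Result:
student | course       
--------+--------------
Chris   | NULL         
Pete    | Networks     
Hank    | Discrete Math
Dave    | Programming  
Helen   | Algebra      
Alice   | History      


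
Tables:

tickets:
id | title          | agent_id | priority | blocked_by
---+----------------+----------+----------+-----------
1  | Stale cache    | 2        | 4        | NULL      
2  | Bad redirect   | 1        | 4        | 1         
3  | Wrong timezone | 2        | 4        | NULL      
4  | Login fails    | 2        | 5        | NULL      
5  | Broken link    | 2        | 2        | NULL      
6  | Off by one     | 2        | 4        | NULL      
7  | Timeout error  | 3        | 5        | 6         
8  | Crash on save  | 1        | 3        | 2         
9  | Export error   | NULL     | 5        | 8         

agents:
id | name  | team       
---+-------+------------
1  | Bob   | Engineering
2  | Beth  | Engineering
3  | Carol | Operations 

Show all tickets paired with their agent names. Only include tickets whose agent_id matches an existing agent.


INNER JOIN keeps only tickets rows whose agent_id matches an id in agents. Walk through each ticket:
  - ticket 1 (Stale cache): agent_id=2 -> matches Beth
  - ticket 2 (Bad redirect): agent_id=1 -> matches Bob
  - ticket 3 (Wrong timezone): agent_id=2 -> matches Beth
  - ticket 4 (Login fails): agent_id=2 -> matches Beth
  - ticket 5 (Broken link): agent_id=2 -> matches Beth
  - ticket 6 (Off by one): agent_id=2 -> matches Beth
  - ticket 7 (Timeout error): agent_id=3 -> matches Carol
  - ticket 8 (Crash on save): agent_id=1 -> matches Bob
  - ticket 9 (Export error): agent_id=NULL, no match -> dropped
So 1 of 9 rows is dropped.

SQL:
SELECT a.title, b.name AS agent
FROM tickets a
INNER JOIN agents b ON a.agent_id = b.id

Result:
title          | agent
---------------+------
Stale cache    | Beth 
Bad redirect   | Bob  
Wrong timezone | Beth 
Login fails    | Beth 
Broken link    | Beth 
Off by one     | Beth 
Timeout error  | Carol
Crash on save  | Bob  


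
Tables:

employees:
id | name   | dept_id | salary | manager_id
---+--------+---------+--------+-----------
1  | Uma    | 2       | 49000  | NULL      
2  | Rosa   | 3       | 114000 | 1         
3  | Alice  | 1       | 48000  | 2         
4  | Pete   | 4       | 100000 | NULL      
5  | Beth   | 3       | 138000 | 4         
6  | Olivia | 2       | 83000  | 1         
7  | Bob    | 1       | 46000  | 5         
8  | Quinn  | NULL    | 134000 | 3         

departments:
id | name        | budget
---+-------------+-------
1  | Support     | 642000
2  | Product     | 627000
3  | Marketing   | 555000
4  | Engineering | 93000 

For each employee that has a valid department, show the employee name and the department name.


INNER JOIN keeps only employees rows whose dept_id matches an id in departments. Walk through each employee:
  - employee 1 (Uma): dept_id=2 -> matches Product
  - employee 2 (Rosa): dept_id=3 -> matches Marketing
  - employee 3 (Alice): dept_id=1 -> matches Support
  - employee 4 (Pete): dept_id=4 -> matches Engineering
  - employee 5 (Beth): dept_id=3 -> matches Marketing
  - employee 6 (Olivia): dept_id=2 -> matches Product
  - employee 7 (Bob): dept_id=1 -> matches Support
  - employee 8 (Quinn): dept_id=NULL, no match -> dropped
So 1 of 8 rows is dropped.

SQL:
SELECT a.name, b.name AS department
FROM employees a
INNER JOIN departments b ON a.dept_id = b.id

Result:
name   | department 
-------+------------
Uma    | Product    
Rosa   | Marketing  
Alice  | Support    
Pete   | Engineering
Beth   | Marketing  
Olivia | Product    
Bob    | Support    
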